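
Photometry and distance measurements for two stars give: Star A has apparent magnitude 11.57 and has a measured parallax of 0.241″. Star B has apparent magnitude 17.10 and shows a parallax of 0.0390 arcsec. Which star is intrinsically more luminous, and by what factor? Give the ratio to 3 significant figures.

Star A: d = 1/p = 1/0.241″ = 4.149 pc
Star A: M = m − 5 log₁₀ d + 5 = 11.57 − 5·0.6180 + 5 = 13.480
Star B: d = 1/p = 1/0.0390″ = 25.64 pc
Star B: M = m − 5 log₁₀ d + 5 = 17.10 − 5·1.4089 + 5 = 15.055
ΔM = M_A − M_B = 13.480 − (15.055) = -1.575; smaller M is more luminous → Star A.
L ratio = 10^(0.4 |ΔM|) = 10^0.630 = 4.267

Star A is more luminous, by a factor of 4.27.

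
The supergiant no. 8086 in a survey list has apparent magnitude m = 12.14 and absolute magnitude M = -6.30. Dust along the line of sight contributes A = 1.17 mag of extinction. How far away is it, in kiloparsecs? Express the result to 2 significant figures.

m − M = 5 log₁₀(d/10 pc) + A  ⇒  12.14 − (-6.30) − 1.17 = 5 log₁₀(d/10)
17.270 = 5 log₁₀(d/10)
log₁₀ d = (m − M − A)/5 + 1 = 4.4540
d = 10^4.4540 = 28440 pc
= 28.44 kpc

d ≈ 28 kpc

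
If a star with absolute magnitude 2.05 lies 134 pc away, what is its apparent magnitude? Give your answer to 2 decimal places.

m ≈ 7.69

m = M + 5 log₁₀ d − 5 = 2.05 + 5·2.1271 − 5 = 7.686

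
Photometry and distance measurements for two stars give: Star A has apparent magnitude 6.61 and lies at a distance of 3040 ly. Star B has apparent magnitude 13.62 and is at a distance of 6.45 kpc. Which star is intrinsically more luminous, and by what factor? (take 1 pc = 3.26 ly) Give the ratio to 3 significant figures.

Star A: d = 3040 ly / 3.26 = 932.5 pc
Star A: M = m − 5 log₁₀ d + 5 = 6.61 − 5·2.9697 + 5 = -3.238
Star B: d = 6.45 kpc = 6450 pc
Star B: M = m − 5 log₁₀ d + 5 = 13.62 − 5·3.8096 + 5 = -0.428
ΔM = M_A − M_B = -3.238 − (-0.428) = -2.810; smaller M is more luminous → Star A.
L ratio = 10^(0.4 |ΔM|) = 10^1.124 = 13.31

Star A is more luminous, by a factor of 13.3.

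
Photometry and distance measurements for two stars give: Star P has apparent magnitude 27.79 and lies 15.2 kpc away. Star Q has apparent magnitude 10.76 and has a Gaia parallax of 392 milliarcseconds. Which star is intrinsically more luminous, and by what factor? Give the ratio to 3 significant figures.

Star P: d = 15.2 kpc = 15200 pc
Star P: M = m − 5 log₁₀ d + 5 = 27.79 − 5·4.1818 + 5 = 11.881
Star Q: p = 392 mas = 0.392″ → d = 1/p = 2.551 pc
Star Q: M = m − 5 log₁₀ d + 5 = 10.76 − 5·0.4067 + 5 = 13.726
ΔM = M_P − M_Q = 11.881 − (13.726) = -1.846; smaller M is more luminous → Star P.
L ratio = 10^(0.4 |ΔM|) = 10^0.738 = 5.473

Star P is more luminous, by a factor of 5.47.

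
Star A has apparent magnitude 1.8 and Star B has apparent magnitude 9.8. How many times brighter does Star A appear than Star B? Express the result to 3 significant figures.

1580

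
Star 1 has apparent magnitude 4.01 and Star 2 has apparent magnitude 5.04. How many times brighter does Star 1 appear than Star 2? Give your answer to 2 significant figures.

2.6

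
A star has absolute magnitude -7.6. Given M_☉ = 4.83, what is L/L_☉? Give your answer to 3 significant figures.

M − M_☉ = -7.6 − 4.83 = -12.430
L/L_☉ = 10^(−0.4 (M − M_☉)) = 10^4.972 = 93760

L/L_☉ ≈ 93800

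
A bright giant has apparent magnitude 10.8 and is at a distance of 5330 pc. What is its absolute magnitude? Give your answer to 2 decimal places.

M ≈ -2.83

5 log₁₀(d/10 pc) = 5 log₁₀(5330) − 5 = 13.634
M = m − 5 log₁₀(d/10) = 10.8 − 13.634 = -2.834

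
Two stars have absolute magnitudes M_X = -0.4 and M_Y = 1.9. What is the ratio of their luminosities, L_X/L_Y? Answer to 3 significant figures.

L_X/L_Y ≈ 8.32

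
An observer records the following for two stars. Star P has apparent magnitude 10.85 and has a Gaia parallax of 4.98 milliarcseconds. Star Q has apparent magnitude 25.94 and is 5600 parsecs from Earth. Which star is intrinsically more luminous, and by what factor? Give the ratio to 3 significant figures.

Star P is more luminous, by a factor of 1400.

Star P: p = 4.98 mas = 4.98×10^-3″ → d = 1/p = 200.8 pc
Star P: M = m − 5 log₁₀ d + 5 = 10.85 − 5·2.3028 + 5 = 4.336
Star Q: M = m − 5 log₁₀ d + 5 = 25.94 − 5·3.7482 + 5 = 12.199
ΔM = M_P − M_Q = 4.336 − (12.199) = -7.863; smaller M is more luminous → Star P.
L ratio = 10^(0.4 |ΔM|) = 10^3.145 = 1397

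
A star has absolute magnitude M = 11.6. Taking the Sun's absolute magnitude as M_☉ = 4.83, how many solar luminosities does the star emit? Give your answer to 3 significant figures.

L/L_☉ ≈ 1.96×10^-3

M − M_☉ = 11.6 − 4.83 = 6.770
L/L_☉ = 10^(−0.4 (M − M_☉)) = 10^-2.708 = 1.959×10^-3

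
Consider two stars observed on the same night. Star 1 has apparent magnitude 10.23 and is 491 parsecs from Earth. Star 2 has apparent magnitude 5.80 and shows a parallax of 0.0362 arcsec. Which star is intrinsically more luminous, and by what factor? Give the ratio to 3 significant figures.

Star 1: M = m − 5 log₁₀ d + 5 = 10.23 − 5·2.6911 + 5 = 1.775
Star 2: d = 1/p = 1/0.0362″ = 27.62 pc
Star 2: M = m − 5 log₁₀ d + 5 = 5.80 − 5·1.4413 + 5 = 3.594
ΔM = M_1 − M_2 = 1.775 − (3.594) = -1.819; smaller M is more luminous → Star 1.
L ratio = 10^(0.4 |ΔM|) = 10^0.728 = 5.340

Star 1 is more luminous, by a factor of 5.34.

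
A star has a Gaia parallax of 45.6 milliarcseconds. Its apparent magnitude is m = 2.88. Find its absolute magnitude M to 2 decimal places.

M ≈ 1.17

p = 45.6 mas = 0.0456″ → d = 1/p = 21.93 pc
5 log₁₀(d/10 pc) = 5 log₁₀(21.93) − 5 = 1.705
M = m − 5 log₁₀(d/10) = 2.88 − 1.705 = 1.175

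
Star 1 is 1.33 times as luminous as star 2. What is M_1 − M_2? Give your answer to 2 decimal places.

M_1 − M_2 ≈ -0.31

Pogson: ΔM = −2.5 log₁₀(ratio) = −2.5 log₁₀(1.33) = −2.5 × 0.1239 = -0.310
Star 1 is brighter, so it has the smaller magnitude: the difference is negative.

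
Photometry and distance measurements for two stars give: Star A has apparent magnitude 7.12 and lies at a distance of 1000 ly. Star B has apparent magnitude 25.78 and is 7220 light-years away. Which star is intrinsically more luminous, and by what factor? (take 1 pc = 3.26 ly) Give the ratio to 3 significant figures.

Star A is more luminous, by a factor of 558000.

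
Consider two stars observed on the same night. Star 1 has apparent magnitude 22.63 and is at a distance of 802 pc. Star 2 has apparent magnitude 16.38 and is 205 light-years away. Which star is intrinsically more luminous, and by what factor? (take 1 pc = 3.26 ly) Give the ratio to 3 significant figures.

Star 2 is more luminous, by a factor of 1.94.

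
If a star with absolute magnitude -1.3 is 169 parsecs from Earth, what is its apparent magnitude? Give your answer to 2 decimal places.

m = M + 5 log₁₀ d − 5 = -1.3 + 5·2.2279 − 5 = 4.839

m ≈ 4.84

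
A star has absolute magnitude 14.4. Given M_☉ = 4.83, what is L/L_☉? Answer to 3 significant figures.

L/L_☉ ≈ 1.49×10^-4

M − M_☉ = 14.4 − 4.83 = 9.570
L/L_☉ = 10^(−0.4 (M − M_☉)) = 10^-3.828 = 1.486×10^-4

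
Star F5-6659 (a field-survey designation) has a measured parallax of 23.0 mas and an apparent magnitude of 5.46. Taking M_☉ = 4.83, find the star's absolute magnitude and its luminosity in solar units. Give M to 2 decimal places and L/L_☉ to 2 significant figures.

d = 1/p = 1000/23.0 mas = 43.48 pc
M = m − 5 log₁₀ d + 5 = 5.46 − 5·1.6383 + 5 = 2.269
M − M_☉ = 2.269 − 4.83 = -2.561
L/L_☉ = 10^(−0.4 × -2.561) = 10.58

M ≈ 2.27; L/L_☉ ≈ 11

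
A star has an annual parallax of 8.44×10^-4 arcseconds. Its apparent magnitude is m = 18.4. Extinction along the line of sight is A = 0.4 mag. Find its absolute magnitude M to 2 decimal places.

M ≈ 7.63

d = 1/p = 1/8.44×10^-4″ = 1185 pc
5 log₁₀(d/10 pc) = 5 log₁₀(1185) − 5 = 10.368
M = m − 5 log₁₀(d/10) − A = 18.4 − 10.368 − 0.4 = 7.632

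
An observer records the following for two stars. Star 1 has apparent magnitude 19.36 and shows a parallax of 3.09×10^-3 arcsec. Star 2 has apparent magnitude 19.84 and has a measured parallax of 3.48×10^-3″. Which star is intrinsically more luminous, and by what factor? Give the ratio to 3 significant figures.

Star 1 is more luminous, by a factor of 1.97.

Star 1: d = 1/p = 1/3.09×10^-3″ = 323.6 pc
Star 1: M = m − 5 log₁₀ d + 5 = 19.36 − 5·2.5100 + 5 = 11.810
Star 2: d = 1/p = 1/3.48×10^-3″ = 287.4 pc
Star 2: M = m − 5 log₁₀ d + 5 = 19.84 − 5·2.4584 + 5 = 12.548
ΔM = M_1 − M_2 = 11.810 − (12.548) = -0.738; smaller M is more luminous → Star 1.
L ratio = 10^(0.4 |ΔM|) = 10^0.295 = 1.974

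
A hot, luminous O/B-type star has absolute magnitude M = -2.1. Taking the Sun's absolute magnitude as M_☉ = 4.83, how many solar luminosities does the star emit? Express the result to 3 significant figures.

L/L_☉ ≈ 592

M − M_☉ = -2.1 − 4.83 = -6.930
L/L_☉ = 10^(−0.4 (M − M_☉)) = 10^2.772 = 591.6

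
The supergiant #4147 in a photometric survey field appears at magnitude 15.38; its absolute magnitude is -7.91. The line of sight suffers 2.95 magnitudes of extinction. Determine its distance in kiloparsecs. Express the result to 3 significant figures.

d ≈ 117 kpc

m − M = 5 log₁₀(d/10 pc) + A  ⇒  15.38 − (-7.91) − 2.95 = 5 log₁₀(d/10)
20.340 = 5 log₁₀(d/10)
log₁₀ d = (m − M − A)/5 + 1 = 5.0680
d = 10^5.0680 = 116900 pc
= 116.9 kpc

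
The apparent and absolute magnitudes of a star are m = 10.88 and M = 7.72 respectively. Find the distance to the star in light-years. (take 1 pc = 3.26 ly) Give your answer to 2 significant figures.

d ≈ 140 ly

μ = m − M = 3.160
m − M = 5 log₁₀ d − 5
log₁₀ d = (m − M)/5 + 1 = 1.6320
d = 10^1.6320 = 42.85 pc
= 139.7 ly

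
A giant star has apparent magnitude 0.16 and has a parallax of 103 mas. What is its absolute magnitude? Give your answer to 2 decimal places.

p = 103 mas = 0.103″ → d = 1/p = 9.709 pc
5 log₁₀(d/10 pc) = 5 log₁₀(9.709) − 5 = -0.064
M = m − 5 log₁₀(d/10) = 0.16 + 0.064 = 0.224

M ≈ 0.22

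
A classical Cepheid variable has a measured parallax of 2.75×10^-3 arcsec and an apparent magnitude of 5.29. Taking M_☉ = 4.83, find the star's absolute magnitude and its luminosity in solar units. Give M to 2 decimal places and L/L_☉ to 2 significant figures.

M ≈ -2.51; L/L_☉ ≈ 870

d = 1/p = 1/2.75×10^-3″ = 363.6 pc
M = m − 5 log₁₀ d + 5 = 5.29 − 5·2.5607 + 5 = -2.513
M − M_☉ = -2.513 − 4.83 = -7.343
L/L_☉ = 10^(−0.4 × -7.343) = 865.6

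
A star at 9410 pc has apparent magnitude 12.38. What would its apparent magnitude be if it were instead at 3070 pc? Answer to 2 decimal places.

m ≈ 9.95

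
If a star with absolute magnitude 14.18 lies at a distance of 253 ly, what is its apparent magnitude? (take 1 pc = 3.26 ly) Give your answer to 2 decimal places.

d = 253 ly / 3.26 = 77.61 pc
m = M + 5 log₁₀ d − 5 = 14.18 + 5·1.8899 − 5 = 18.630

m ≈ 18.63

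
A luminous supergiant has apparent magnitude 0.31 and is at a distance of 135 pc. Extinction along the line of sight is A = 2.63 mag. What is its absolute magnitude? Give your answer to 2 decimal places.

5 log₁₀(d/10 pc) = 5 log₁₀(135.0) − 5 = 5.652
M = m − 5 log₁₀(d/10) − A = 0.31 − 5.652 − 2.63 = -7.972

M ≈ -7.97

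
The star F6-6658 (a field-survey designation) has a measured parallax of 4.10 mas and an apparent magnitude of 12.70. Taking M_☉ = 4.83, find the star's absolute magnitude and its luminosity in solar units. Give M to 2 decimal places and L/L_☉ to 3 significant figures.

M ≈ 5.76; L/L_☉ ≈ 0.423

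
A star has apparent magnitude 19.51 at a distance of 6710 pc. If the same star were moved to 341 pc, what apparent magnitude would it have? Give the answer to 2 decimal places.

Flux ∝ 1/d², so Δm = 5 log₁₀(d₂/d₁) = 5 log₁₀(341/6710) = -6.470
m₂ = m₁ + Δm = 19.51 + (-6.470) = 13.040

m ≈ 13.04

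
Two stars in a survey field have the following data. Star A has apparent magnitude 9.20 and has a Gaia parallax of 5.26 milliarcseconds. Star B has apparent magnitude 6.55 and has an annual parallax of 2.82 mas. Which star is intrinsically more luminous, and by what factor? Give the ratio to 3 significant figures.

Star B is more luminous, by a factor of 39.9.

Star A: p = 5.26 mas = 5.26×10^-3″ → d = 1/p = 190.1 pc
Star A: M = m − 5 log₁₀ d + 5 = 9.20 − 5·2.2790 + 5 = 2.805
Star B: p = 2.82 mas = 2.82×10^-3″ → d = 1/p = 354.6 pc
Star B: M = m − 5 log₁₀ d + 5 = 6.55 − 5·2.5498 + 5 = -1.199
ΔM = M_A − M_B = 2.805 − (-1.199) = 4.004; smaller M is more luminous → Star B.
L ratio = 10^(0.4 |ΔM|) = 10^1.601 = 39.95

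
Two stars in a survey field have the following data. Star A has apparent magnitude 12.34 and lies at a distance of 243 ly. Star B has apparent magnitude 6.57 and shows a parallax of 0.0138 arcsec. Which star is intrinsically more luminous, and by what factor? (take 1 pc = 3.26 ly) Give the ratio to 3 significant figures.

Star B is more luminous, by a factor of 192.

Star A: d = 243 ly / 3.26 = 74.54 pc
Star A: M = m − 5 log₁₀ d + 5 = 12.34 − 5·1.8724 + 5 = 7.978
Star B: d = 1/p = 1/0.0138″ = 72.46 pc
Star B: M = m − 5 log₁₀ d + 5 = 6.57 − 5·1.8601 + 5 = 2.269
ΔM = M_A − M_B = 7.978 − (2.269) = 5.709; smaller M is more luminous → Star B.
L ratio = 10^(0.4 |ΔM|) = 10^2.283 = 192.1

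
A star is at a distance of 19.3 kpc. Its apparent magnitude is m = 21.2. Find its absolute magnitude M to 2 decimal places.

d = 19.3 kpc = 19300 pc
5 log₁₀(d/10 pc) = 5 log₁₀(19300) − 5 = 16.428
M = m − 5 log₁₀(d/10) = 21.2 − 16.428 = 4.772

M ≈ 4.77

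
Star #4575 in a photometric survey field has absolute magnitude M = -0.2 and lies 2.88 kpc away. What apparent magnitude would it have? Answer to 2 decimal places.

d = 2.88 kpc = 2880 pc
m = M + 5 log₁₀ d − 5 = -0.2 + 5·3.4594 − 5 = 12.097

m ≈ 12.10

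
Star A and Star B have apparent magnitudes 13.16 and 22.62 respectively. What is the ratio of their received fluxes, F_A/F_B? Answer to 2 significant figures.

F_A/F_B ≈ 6100

Magnitude difference = -9.46
Flux ratio = 10^(−0.4 Δm) = 10^(−0.4 × -9.46) = 10^3.784 = 6081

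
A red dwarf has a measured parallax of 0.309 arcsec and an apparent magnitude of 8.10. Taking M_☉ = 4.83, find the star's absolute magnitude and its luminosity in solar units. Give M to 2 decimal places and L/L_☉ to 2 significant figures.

M ≈ 10.55; L/L_☉ ≈ 5.2×10^-3

d = 1/p = 1/0.309″ = 3.236 pc
M = m − 5 log₁₀ d + 5 = 8.10 − 5·0.5100 + 5 = 10.550
M − M_☉ = 10.550 − 4.83 = 5.720
L/L_☉ = 10^(−0.4 × 5.720) = 5.153×10^-3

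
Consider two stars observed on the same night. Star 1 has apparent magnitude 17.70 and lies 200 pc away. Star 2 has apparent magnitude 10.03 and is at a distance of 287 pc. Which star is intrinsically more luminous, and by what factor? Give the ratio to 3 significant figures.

Star 1: M = m − 5 log₁₀ d + 5 = 17.70 − 5·2.3010 + 5 = 11.195
Star 2: M = m − 5 log₁₀ d + 5 = 10.03 − 5·2.4579 + 5 = 2.741
ΔM = M_1 − M_2 = 11.195 − (2.741) = 8.454; smaller M is more luminous → Star 2.
L ratio = 10^(0.4 |ΔM|) = 10^3.382 = 2408

Star 2 is more luminous, by a factor of 2410.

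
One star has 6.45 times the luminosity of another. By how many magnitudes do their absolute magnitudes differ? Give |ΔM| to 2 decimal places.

|ΔM| ≈ 2.02

Pogson: ΔM = −2.5 log₁₀(ratio) = −2.5 log₁₀(6.45) = −2.5 × 0.8096 = -2.024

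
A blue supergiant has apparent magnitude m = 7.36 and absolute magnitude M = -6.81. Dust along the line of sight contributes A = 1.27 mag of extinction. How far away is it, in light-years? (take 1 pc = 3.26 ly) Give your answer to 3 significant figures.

d ≈ 12400 ly

m − M = 5 log₁₀(d/10 pc) + A  ⇒  7.36 − (-6.81) − 1.27 = 5 log₁₀(d/10)
12.900 = 5 log₁₀(d/10)
log₁₀ d = (m − M − A)/5 + 1 = 3.5800
d = 10^3.5800 = 3802 pc
= 12390 ly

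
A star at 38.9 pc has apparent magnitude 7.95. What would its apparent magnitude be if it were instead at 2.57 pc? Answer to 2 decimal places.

Flux ∝ 1/d², so Δm = 5 log₁₀(d₂/d₁) = 5 log₁₀(2.57/38.9) = -5.900
m₂ = m₁ + Δm = 7.95 + (-5.900) = 2.050

m ≈ 2.05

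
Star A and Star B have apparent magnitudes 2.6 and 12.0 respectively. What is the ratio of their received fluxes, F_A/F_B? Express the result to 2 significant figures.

F_A/F_B ≈ 5800

Δm = 2.6 − (12.0) = -9.4
Flux ratio = 10^(−0.4 Δm) = 10^(−0.4 × -9.4) = 10^3.760 = 5754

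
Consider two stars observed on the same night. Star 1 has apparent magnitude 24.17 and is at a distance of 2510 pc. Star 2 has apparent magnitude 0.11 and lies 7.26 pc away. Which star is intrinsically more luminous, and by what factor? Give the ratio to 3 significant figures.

Star 1: M = m − 5 log₁₀ d + 5 = 24.17 − 5·3.3997 + 5 = 12.172
Star 2: M = m − 5 log₁₀ d + 5 = 0.11 − 5·0.8609 + 5 = 0.805
ΔM = M_1 − M_2 = 12.172 − (0.805) = 11.366; smaller M is more luminous → Star 2.
L ratio = 10^(0.4 |ΔM|) = 10^4.547 = 35200

Star 2 is more luminous, by a factor of 35200.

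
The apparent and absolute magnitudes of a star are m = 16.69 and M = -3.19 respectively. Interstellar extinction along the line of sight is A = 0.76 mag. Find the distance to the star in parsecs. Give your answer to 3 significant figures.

d ≈ 66700 pc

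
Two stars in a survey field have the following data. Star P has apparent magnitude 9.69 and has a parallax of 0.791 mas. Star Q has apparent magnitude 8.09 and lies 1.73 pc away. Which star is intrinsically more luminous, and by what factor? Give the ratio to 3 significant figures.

Star P is more luminous, by a factor of 122000.

Star P: p = 0.791 mas = 7.91×10^-4″ → d = 1/p = 1264 pc
Star P: M = m − 5 log₁₀ d + 5 = 9.69 − 5·3.1018 + 5 = -0.819
Star Q: M = m − 5 log₁₀ d + 5 = 8.09 − 5·0.2380 + 5 = 11.900
ΔM = M_P − M_Q = -0.819 − (11.900) = -12.719; smaller M is more luminous → Star P.
L ratio = 10^(0.4 |ΔM|) = 10^5.088 = 122300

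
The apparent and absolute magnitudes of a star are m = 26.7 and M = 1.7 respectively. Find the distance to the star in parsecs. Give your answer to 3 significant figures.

d ≈ 1.00×10^6 pc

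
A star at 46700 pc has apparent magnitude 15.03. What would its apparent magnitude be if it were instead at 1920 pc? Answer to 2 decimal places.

Flux ∝ 1/d², so Δm = 5 log₁₀(d₂/d₁) = 5 log₁₀(1920/46700) = -6.930
m₂ = m₁ + Δm = 15.03 + (-6.930) = 8.100

m ≈ 8.10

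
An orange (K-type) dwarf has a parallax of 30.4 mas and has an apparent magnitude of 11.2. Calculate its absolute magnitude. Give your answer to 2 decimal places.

M ≈ 8.61

p = 30.4 mas = 0.0304″ → d = 1/p = 32.89 pc
5 log₁₀(d/10 pc) = 5 log₁₀(32.89) − 5 = 2.586
M = m − 5 log₁₀(d/10) = 11.2 − 2.586 = 8.614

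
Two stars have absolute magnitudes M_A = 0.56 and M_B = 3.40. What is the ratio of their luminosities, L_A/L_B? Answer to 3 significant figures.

ΔM = M_A − M_B = -2.84
L_A/L_B = 10^(−0.4 ΔM) = 10^1.136 = 13.68

L_A/L_B ≈ 13.7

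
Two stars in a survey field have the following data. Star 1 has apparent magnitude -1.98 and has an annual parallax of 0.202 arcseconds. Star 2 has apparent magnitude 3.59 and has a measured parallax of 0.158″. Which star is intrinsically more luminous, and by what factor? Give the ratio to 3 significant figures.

Star 1: d = 1/p = 1/0.202″ = 4.950 pc
Star 1: M = m − 5 log₁₀ d + 5 = -1.98 − 5·0.6946 + 5 = -0.453
Star 2: d = 1/p = 1/0.158″ = 6.329 pc
Star 2: M = m − 5 log₁₀ d + 5 = 3.59 − 5·0.8013 + 5 = 4.583
ΔM = M_1 − M_2 = -0.453 − (4.583) = -5.037; smaller M is more luminous → Star 1.
L ratio = 10^(0.4 |ΔM|) = 10^2.015 = 103.4

Star 1 is more luminous, by a factor of 103.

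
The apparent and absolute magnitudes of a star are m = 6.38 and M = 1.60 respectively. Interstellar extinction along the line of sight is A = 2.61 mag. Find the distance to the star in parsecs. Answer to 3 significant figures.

m − M = 5 log₁₀(d/10 pc) + A  ⇒  6.38 − (1.60) − 2.61 = 5 log₁₀(d/10)
2.170 = 5 log₁₀(d/10)
log₁₀ d = (m − M − A)/5 + 1 = 1.4340
d = 10^1.4340 = 27.16 pc

d ≈ 27.2 pc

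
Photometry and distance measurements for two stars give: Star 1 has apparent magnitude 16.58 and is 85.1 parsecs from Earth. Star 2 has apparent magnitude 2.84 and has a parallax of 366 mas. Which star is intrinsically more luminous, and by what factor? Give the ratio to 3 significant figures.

Star 1: M = m − 5 log₁₀ d + 5 = 16.58 − 5·1.9299 + 5 = 11.930
Star 2: p = 366 mas = 0.366″ → d = 1/p = 2.732 pc
Star 2: M = m − 5 log₁₀ d + 5 = 2.84 − 5·0.4365 + 5 = 5.657
ΔM = M_1 − M_2 = 11.930 − (5.657) = 6.273; smaller M is more luminous → Star 2.
L ratio = 10^(0.4 |ΔM|) = 10^2.509 = 323.0

Star 2 is more luminous, by a factor of 323.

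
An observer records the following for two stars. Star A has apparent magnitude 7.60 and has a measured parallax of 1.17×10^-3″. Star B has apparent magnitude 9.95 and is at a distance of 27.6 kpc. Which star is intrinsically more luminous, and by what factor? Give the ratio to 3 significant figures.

Star A: d = 1/p = 1/1.17×10^-3″ = 854.7 pc
Star A: M = m − 5 log₁₀ d + 5 = 7.60 − 5·2.9318 + 5 = -2.059
Star B: d = 27.6 kpc = 27600 pc
Star B: M = m − 5 log₁₀ d + 5 = 9.95 − 5·4.4409 + 5 = -7.255
ΔM = M_A − M_B = -2.059 − (-7.255) = 5.195; smaller M is more luminous → Star B.
L ratio = 10^(0.4 |ΔM|) = 10^2.078 = 119.7

Star B is more luminous, by a factor of 120.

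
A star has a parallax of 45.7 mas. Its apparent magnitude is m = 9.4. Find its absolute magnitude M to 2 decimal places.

M ≈ 7.70

p = 45.7 mas = 0.0457″ → d = 1/p = 21.88 pc
5 log₁₀(d/10 pc) = 5 log₁₀(21.88) − 5 = 1.700
M = m − 5 log₁₀(d/10) = 9.4 − 1.700 = 7.700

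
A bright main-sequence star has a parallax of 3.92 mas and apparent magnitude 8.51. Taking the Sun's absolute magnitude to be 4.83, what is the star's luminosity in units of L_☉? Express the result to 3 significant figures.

L/L_☉ ≈ 21.9

d = 1/p = 1000/3.92 mas = 255.1 pc
M = m − 5 log₁₀ d + 5 = 8.51 − 5·2.4067 + 5 = 1.476
M − M_☉ = 1.476 − 4.83 = -3.354
L/L_☉ = 10^(−0.4 × -3.354) = 21.95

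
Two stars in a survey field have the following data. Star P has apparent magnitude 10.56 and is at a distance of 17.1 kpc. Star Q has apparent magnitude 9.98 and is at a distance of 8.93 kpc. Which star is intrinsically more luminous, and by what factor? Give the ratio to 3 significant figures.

Star P: d = 17.1 kpc = 17100 pc
Star P: M = m − 5 log₁₀ d + 5 = 10.56 − 5·4.2330 + 5 = -5.605
Star Q: d = 8.93 kpc = 8930 pc
Star Q: M = m − 5 log₁₀ d + 5 = 9.98 − 5·3.9509 + 5 = -4.774
ΔM = M_P − M_Q = -5.605 − (-4.774) = -0.831; smaller M is more luminous → Star P.
L ratio = 10^(0.4 |ΔM|) = 10^0.332 = 2.149

Star P is more luminous, by a factor of 2.15.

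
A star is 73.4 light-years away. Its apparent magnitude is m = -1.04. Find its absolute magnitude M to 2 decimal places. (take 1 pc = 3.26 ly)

d = 73.4 ly / 3.26 = 22.52 pc
5 log₁₀(d/10 pc) = 5 log₁₀(22.52) − 5 = 1.762
M = m − 5 log₁₀(d/10) = -1.04 − 1.762 = -2.802

M ≈ -2.80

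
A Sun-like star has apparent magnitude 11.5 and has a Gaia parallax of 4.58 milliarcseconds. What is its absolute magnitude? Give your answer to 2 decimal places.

p = 4.58 mas = 4.58×10^-3″ → d = 1/p = 218.3 pc
5 log₁₀(d/10 pc) = 5 log₁₀(218.3) − 5 = 6.696
M = m − 5 log₁₀(d/10) = 11.5 − 6.696 = 4.804

M ≈ 4.80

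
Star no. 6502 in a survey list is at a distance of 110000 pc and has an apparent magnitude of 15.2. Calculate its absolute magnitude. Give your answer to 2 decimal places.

5 log₁₀(d/10 pc) = 5 log₁₀(110000) − 5 = 20.207
M = m − 5 log₁₀(d/10) = 15.2 − 20.207 = -5.007

M ≈ -5.01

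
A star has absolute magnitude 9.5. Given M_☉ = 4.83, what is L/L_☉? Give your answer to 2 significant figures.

L/L_☉ ≈ 0.014

M − M_☉ = 9.5 − 4.83 = 4.670
L/L_☉ = 10^(−0.4 (M − M_☉)) = 10^-1.868 = 0.01355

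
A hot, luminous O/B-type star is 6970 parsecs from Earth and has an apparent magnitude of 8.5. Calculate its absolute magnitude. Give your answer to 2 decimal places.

5 log₁₀(d/10 pc) = 5 log₁₀(6970) − 5 = 14.216
M = m − 5 log₁₀(d/10) = 8.5 − 14.216 = -5.716

M ≈ -5.72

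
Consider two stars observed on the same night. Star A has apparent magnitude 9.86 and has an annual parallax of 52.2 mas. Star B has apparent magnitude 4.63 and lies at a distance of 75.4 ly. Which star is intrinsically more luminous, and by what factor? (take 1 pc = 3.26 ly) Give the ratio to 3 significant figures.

Star B is more luminous, by a factor of 180.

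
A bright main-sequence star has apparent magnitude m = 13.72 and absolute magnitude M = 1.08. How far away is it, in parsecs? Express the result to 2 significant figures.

d ≈ 3400 pc

Distance modulus: m − M = 13.72 − (1.08) = 12.640
m − M = 5 log₁₀ d − 5
log₁₀ d = (m − M)/5 + 1 = 3.5280
d = 10^3.5280 = 3373 pc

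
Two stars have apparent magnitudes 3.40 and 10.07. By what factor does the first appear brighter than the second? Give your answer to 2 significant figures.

Δm = 3.40 − (10.07) = -6.67
Flux ratio = 10^(−0.4 Δm) = 10^(−0.4 × -6.67) = 10^2.668 = 465.6

470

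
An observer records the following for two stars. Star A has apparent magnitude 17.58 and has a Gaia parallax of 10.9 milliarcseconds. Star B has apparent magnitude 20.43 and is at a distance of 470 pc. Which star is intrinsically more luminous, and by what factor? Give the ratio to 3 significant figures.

Star B is more luminous, by a factor of 1.90.

Star A: p = 10.9 mas = 0.0109″ → d = 1/p = 91.74 pc
Star A: M = m − 5 log₁₀ d + 5 = 17.58 − 5·1.9626 + 5 = 12.767
Star B: M = m − 5 log₁₀ d + 5 = 20.43 − 5·2.6721 + 5 = 12.070
ΔM = M_A − M_B = 12.767 − (12.070) = 0.698; smaller M is more luminous → Star B.
L ratio = 10^(0.4 |ΔM|) = 10^0.279 = 1.901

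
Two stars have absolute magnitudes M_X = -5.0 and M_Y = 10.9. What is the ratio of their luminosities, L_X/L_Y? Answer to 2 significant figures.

ΔM = M_X − M_Y = -15.9
L_X/L_Y = 10^(−0.4 ΔM) = 10^6.360 = 2.291×10^6

L_X/L_Y ≈ 2.3×10^6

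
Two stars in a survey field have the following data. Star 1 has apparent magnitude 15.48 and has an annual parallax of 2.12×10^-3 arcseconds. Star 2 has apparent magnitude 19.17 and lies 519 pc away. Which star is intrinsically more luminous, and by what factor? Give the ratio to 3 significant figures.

Star 1: d = 1/p = 1/2.12×10^-3″ = 471.7 pc
Star 1: M = m − 5 log₁₀ d + 5 = 15.48 − 5·2.6737 + 5 = 7.112
Star 2: M = m − 5 log₁₀ d + 5 = 19.17 − 5·2.7152 + 5 = 10.594
ΔM = M_1 − M_2 = 7.112 − (10.594) = -3.482; smaller M is more luminous → Star 1.
L ratio = 10^(0.4 |ΔM|) = 10^1.393 = 24.72

Star 1 is more luminous, by a factor of 24.7.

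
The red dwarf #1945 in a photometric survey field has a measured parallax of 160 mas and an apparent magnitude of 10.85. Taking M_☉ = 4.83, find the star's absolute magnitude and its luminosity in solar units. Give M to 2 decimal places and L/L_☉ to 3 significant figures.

M ≈ 11.87; L/L_☉ ≈ 1.53×10^-3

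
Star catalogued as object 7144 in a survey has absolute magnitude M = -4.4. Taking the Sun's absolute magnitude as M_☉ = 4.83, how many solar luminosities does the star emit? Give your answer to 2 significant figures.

M − M_☉ = -4.4 − 4.83 = -9.230
L/L_☉ = 10^(−0.4 (M − M_☉)) = 10^3.692 = 4920

L/L_☉ ≈ 4900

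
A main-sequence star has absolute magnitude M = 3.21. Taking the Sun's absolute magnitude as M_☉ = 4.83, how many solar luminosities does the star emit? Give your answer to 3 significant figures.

M − M_☉ = 3.21 − 4.83 = -1.620
L/L_☉ = 10^(−0.4 (M − M_☉)) = 10^0.648 = 4.446

L/L_☉ ≈ 4.45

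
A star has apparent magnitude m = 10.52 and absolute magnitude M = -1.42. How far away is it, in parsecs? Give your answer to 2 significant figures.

Distance modulus: m − M = 10.52 − (-1.42) = 11.940
m − M = 5 log₁₀ d − 5
log₁₀ d = (m − M)/5 + 1 = 3.3880
d = 10^3.3880 = 2443 pc

d ≈ 2400 pc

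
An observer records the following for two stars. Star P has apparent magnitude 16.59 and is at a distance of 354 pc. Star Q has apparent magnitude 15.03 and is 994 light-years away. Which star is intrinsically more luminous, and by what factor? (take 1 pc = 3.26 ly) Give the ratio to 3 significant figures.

Star P: M = m − 5 log₁₀ d + 5 = 16.59 − 5·2.5490 + 5 = 8.845
Star Q: d = 994 ly / 3.26 = 304.9 pc
Star Q: M = m − 5 log₁₀ d + 5 = 15.03 − 5·2.4842 + 5 = 7.609
ΔM = M_P − M_Q = 8.845 − (7.609) = 1.236; smaller M is more luminous → Star Q.
L ratio = 10^(0.4 |ΔM|) = 10^0.494 = 3.121

Star Q is more luminous, by a factor of 3.12.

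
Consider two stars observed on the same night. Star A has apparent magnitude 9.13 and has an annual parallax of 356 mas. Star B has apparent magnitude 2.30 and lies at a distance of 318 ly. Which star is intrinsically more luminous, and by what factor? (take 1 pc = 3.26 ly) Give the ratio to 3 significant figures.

Star B is more luminous, by a factor of 651000.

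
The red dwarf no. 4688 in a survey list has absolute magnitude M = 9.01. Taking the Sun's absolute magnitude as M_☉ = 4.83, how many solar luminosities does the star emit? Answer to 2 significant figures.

M − M_☉ = 9.01 − 4.83 = 4.180
L/L_☉ = 10^(−0.4 (M − M_☉)) = 10^-1.672 = 0.02128

L/L_☉ ≈ 0.021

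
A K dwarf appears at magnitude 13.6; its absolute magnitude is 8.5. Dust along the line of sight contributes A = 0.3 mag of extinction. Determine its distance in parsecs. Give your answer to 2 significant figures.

m − M = 5 log₁₀(d/10 pc) + A  ⇒  13.6 − (8.5) − 0.3 = 5 log₁₀(d/10)
4.800 = 5 log₁₀(d/10)
log₁₀ d = (m − M − A)/5 + 1 = 1.9600
d = 10^1.9600 = 91.20 pc

d ≈ 91 pc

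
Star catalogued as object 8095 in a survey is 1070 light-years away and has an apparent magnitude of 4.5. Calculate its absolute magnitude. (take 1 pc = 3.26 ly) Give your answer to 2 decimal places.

M ≈ -3.08

d = 1070 ly / 3.26 = 328.2 pc
5 log₁₀(d/10 pc) = 5 log₁₀(328.2) − 5 = 7.581
M = m − 5 log₁₀(d/10) = 4.5 − 7.581 = -3.081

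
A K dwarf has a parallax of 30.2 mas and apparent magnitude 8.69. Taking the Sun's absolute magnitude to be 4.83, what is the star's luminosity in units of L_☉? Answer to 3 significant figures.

d = 1/p = 1000/30.2 mas = 33.11 pc
M = m − 5 log₁₀ d + 5 = 8.69 − 5·1.5200 + 5 = 6.090
M − M_☉ = 6.090 − 4.83 = 1.260
L/L_☉ = 10^(−0.4 × 1.260) = 0.3133

L/L_☉ ≈ 0.313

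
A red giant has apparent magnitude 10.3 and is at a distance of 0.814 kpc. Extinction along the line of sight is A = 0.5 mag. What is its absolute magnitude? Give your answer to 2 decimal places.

M ≈ 0.25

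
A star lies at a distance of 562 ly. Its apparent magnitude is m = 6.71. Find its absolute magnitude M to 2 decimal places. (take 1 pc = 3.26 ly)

d = 562 ly / 3.26 = 172.4 pc
5 log₁₀(d/10 pc) = 5 log₁₀(172.4) − 5 = 6.183
M = m − 5 log₁₀(d/10) = 6.71 − 6.183 = 0.527

M ≈ 0.53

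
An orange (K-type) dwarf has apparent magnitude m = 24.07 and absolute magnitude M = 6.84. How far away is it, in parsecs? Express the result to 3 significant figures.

d ≈ 27900 pc

μ = m − M = 17.230
m − M = 5 log₁₀ d − 5
log₁₀ d = (m − M)/5 + 1 = 4.4460
d = 10^4.4460 = 27930 pc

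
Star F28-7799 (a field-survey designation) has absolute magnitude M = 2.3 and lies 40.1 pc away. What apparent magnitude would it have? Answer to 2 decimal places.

m = M + 5 log₁₀ d − 5 = 2.3 + 5·1.6031 − 5 = 5.316

m ≈ 5.32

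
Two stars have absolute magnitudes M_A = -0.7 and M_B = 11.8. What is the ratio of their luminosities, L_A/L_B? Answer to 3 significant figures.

L_A/L_B ≈ 100000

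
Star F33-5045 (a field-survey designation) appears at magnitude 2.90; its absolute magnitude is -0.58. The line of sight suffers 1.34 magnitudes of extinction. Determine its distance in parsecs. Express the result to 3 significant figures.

d ≈ 26.8 pc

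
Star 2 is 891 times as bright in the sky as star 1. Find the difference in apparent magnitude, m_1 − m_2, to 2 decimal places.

m_1 − m_2 ≈ 7.37

Pogson: Δm = −2.5 log₁₀(ratio) = −2.5 log₁₀(891) = −2.5 × 2.9499 = -7.375
Star 2 is brighter so has the smaller magnitude: m_1 − m_2 is positive.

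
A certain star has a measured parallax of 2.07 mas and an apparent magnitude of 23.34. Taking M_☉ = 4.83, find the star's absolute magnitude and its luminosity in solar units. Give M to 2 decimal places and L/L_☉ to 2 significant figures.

M ≈ 14.92; L/L_☉ ≈ 9.2×10^-5

d = 1/p = 1000/2.07 mas = 483.1 pc
M = m − 5 log₁₀ d + 5 = 23.34 − 5·2.6840 + 5 = 14.920
M − M_☉ = 14.920 − 4.83 = 10.090
L/L_☉ = 10^(−0.4 × 10.090) = 9.206×10^-5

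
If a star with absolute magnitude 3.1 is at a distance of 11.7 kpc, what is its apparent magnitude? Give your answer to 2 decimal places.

m ≈ 18.44

d = 11.7 kpc = 11700 pc
m = M + 5 log₁₀ d − 5 = 3.1 + 5·4.0682 − 5 = 18.441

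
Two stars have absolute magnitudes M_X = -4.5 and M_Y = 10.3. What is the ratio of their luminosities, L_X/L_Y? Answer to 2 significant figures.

L_X/L_Y ≈ 830000

ΔM = M_X − M_Y = -14.8
L_X/L_Y = 10^(−0.4 ΔM) = 10^5.920 = 831800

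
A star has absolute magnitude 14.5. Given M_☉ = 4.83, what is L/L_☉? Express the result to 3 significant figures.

M − M_☉ = 14.5 − 4.83 = 9.670
L/L_☉ = 10^(−0.4 (M − M_☉)) = 10^-3.868 = 1.355×10^-4

L/L_☉ ≈ 1.36×10^-4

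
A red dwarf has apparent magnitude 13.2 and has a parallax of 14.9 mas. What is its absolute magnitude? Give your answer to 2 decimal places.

M ≈ 9.07

p = 14.9 mas = 0.0149″ → d = 1/p = 67.11 pc
5 log₁₀(d/10 pc) = 5 log₁₀(67.11) − 5 = 4.134
M = m − 5 log₁₀(d/10) = 13.2 − 4.134 = 9.066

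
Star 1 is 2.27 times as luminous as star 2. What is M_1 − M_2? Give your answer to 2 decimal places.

Pogson: ΔM = −2.5 log₁₀(ratio) = −2.5 log₁₀(2.27) = −2.5 × 0.3560 = -0.890
Star 1 is brighter, so it has the smaller magnitude: the difference is negative.

M_1 − M_2 ≈ -0.89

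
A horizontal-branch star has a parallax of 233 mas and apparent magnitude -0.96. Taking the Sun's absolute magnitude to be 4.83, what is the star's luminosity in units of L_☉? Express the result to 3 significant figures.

L/L_☉ ≈ 38.1

d = 1/p = 1000/233 mas = 4.292 pc
M = m − 5 log₁₀ d + 5 = -0.96 − 5·0.6326 + 5 = 0.877
M − M_☉ = 0.877 − 4.83 = -3.953
L/L_☉ = 10^(−0.4 × -3.953) = 38.13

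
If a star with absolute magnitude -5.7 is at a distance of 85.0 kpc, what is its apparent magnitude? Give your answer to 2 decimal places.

m ≈ 13.95

d = 85.0 kpc = 85000 pc
m = M + 5 log₁₀ d − 5 = -5.7 + 5·4.9294 − 5 = 13.947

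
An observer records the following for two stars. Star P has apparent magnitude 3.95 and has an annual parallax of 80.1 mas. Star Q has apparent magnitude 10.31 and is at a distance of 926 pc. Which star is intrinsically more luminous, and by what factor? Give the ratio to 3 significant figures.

Star Q is more luminous, by a factor of 15.7.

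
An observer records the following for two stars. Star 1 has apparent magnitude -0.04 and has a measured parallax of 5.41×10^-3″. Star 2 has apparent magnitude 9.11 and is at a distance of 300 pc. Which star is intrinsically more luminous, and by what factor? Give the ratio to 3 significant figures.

Star 1: d = 1/p = 1/5.41×10^-3″ = 184.8 pc
Star 1: M = m − 5 log₁₀ d + 5 = -0.04 − 5·2.2668 + 5 = -6.374
Star 2: M = m − 5 log₁₀ d + 5 = 9.11 − 5·2.4771 + 5 = 1.724
ΔM = M_1 − M_2 = -6.374 − (1.724) = -8.098; smaller M is more luminous → Star 1.
L ratio = 10^(0.4 |ΔM|) = 10^3.239 = 1735

Star 1 is more luminous, by a factor of 1740.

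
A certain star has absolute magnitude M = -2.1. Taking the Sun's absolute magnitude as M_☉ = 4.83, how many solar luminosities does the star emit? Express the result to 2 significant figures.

L/L_☉ ≈ 590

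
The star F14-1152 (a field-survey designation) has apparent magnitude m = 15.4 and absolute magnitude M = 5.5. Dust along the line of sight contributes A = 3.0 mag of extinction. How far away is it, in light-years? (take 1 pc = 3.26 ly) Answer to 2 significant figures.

m − M = 5 log₁₀(d/10 pc) + A  ⇒  15.4 − (5.5) − 3.0 = 5 log₁₀(d/10)
6.900 = 5 log₁₀(d/10)
log₁₀ d = (m − M − A)/5 + 1 = 2.3800
d = 10^2.3800 = 239.9 pc
= 782.0 ly

d ≈ 780 ly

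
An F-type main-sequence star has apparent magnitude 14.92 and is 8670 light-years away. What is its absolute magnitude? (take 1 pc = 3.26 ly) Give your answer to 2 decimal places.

d = 8670 ly / 3.26 = 2660 pc
5 log₁₀(d/10 pc) = 5 log₁₀(2660) − 5 = 12.124
M = m − 5 log₁₀(d/10) = 14.92 − 12.124 = 2.796

M ≈ 2.80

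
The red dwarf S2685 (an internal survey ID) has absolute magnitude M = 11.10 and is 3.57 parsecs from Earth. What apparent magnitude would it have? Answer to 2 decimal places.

m = M + 5 log₁₀ d − 5 = 11.10 + 5·0.5527 − 5 = 8.863

m ≈ 8.86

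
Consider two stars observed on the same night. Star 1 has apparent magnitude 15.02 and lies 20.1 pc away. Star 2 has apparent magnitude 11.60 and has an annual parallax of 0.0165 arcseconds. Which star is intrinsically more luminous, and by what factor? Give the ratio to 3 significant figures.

Star 2 is more luminous, by a factor of 212.

Star 1: M = m − 5 log₁₀ d + 5 = 15.02 − 5·1.3032 + 5 = 13.504
Star 2: d = 1/p = 1/0.0165″ = 60.61 pc
Star 2: M = m − 5 log₁₀ d + 5 = 11.60 − 5·1.7825 + 5 = 7.687
ΔM = M_1 − M_2 = 13.504 − (7.687) = 5.817; smaller M is more luminous → Star 2.
L ratio = 10^(0.4 |ΔM|) = 10^2.327 = 212.1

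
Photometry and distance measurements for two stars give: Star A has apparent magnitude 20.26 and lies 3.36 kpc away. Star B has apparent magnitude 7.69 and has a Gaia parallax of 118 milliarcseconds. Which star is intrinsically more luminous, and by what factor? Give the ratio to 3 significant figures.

Star A: d = 3.36 kpc = 3360 pc
Star A: M = m − 5 log₁₀ d + 5 = 20.26 − 5·3.5263 + 5 = 7.628
Star B: p = 118 mas = 0.118″ → d = 1/p = 8.475 pc
Star B: M = m − 5 log₁₀ d + 5 = 7.69 − 5·0.9281 + 5 = 8.049
ΔM = M_A − M_B = 7.628 − (8.049) = -0.421; smaller M is more luminous → Star A.
L ratio = 10^(0.4 |ΔM|) = 10^0.168 = 1.474

Star A is more luminous, by a factor of 1.47.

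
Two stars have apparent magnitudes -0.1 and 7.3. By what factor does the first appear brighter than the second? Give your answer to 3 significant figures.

Δm = -0.1 − (7.3) = -7.4
Flux ratio = 10^(−0.4 Δm) = 10^(−0.4 × -7.4) = 10^2.960 = 912.0

912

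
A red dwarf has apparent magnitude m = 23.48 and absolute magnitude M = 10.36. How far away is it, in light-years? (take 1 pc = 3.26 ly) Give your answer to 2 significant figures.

d ≈ 14000 ly

Distance modulus: m − M = 23.48 − (10.36) = 13.120
m − M = 5 log₁₀ d − 5
log₁₀ d = (m − M)/5 + 1 = 3.6240
d = 10^3.6240 = 4207 pc
= 13720 ly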